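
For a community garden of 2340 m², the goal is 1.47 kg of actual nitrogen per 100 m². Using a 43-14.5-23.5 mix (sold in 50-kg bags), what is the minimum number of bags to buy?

Product per 100 m² = 1.47 / 43% = 3.4186 kg.
Total product = 3.4186 × 2340 / 100 = 79.9953 kg.
Bags = ⌈79.9953 / 50⌉ = 2.

2 bags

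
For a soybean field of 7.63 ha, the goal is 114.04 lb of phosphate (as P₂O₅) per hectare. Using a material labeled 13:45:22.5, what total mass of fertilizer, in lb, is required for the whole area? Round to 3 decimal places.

1933.612 lb

Product per hectare = 114.04 / 45% = 253.422 lb.
Total product = 253.422 × 7.63 = 1933.6116 lb.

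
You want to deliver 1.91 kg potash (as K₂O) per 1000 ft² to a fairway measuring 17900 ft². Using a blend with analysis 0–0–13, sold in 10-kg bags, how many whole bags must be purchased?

27 bags

Product per 1000 ft² = 1.91 / 13% = 14.6923 kg.
Total product = 14.6923 × 17900 / 1000 = 262.992 kg.
Bags = ⌈262.992 / 10⌉ = 27.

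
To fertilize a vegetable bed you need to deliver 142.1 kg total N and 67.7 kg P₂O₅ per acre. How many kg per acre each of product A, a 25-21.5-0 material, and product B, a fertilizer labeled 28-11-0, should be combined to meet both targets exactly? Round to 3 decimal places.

101.682 kg product A, 416.713 kg product B

Let a = kg of product A, b = kg of product B (per acre).
N: 0.25·a + 0.28·b = 142.1
P₂O₅: 0.215·a + 0.11·b = 67.7
Eliminate a: (row1) − 0.25/0.215·(row2) → 0.152093·b = 63.3791, so b = 416.7125.
Back-substitute: a = (142.1 − 0.28·416.7125) / 0.25 = 101.68196.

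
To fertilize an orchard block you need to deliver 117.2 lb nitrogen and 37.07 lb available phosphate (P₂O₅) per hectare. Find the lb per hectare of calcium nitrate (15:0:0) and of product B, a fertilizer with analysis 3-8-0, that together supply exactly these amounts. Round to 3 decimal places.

With a, b = lb per hectare of calcium nitrate and product B:
N: 0.15·a + 0.03·b = 117.2
P₂O₅: 0·a + 0.08·b = 37.07
Solving simultaneously: a = 688.6583, b = 463.375.

688.658 lb calcium nitrate, 463.375 lb product B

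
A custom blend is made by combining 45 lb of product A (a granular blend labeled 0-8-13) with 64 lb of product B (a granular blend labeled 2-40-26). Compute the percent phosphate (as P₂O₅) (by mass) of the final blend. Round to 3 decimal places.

26.789% P₂O₅

Total mass = 45 + 64 = 109 lb.
P₂O₅ mass = 8%×45 + 40%×64 = 29.2 lb.
% P₂O₅ = 29.2 / 109 = 26.78899%.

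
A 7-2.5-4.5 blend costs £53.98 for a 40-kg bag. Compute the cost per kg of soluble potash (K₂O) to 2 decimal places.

£29.99 per kg K₂O

K₂O in bag = 40 × 4.5% = 1.8 kg.
Cost per kg K₂O = £53.98 / 1.8 = £29.9889.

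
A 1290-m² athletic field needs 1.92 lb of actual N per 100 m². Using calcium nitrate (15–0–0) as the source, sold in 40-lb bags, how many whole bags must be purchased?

Product per 100 m² = 1.92 / 15% = 12.8 lb.
Total product = 12.8 × 1290 / 100 = 165.12 lb.
Bags = ⌈165.12 / 40⌉ = 5.

5 bags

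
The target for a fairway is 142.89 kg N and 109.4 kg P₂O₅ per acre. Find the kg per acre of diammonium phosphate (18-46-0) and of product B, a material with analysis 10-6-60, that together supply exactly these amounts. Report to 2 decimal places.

With a, b = kg per acre of diammonium phosphate and product B:
N: 0.18·a + 0.1·b = 142.89
P₂O₅: 0.46·a + 0.06·b = 109.4
Eliminate b: (row1) − 0.1/0.06·(row2) → -0.586667·a = -39.4433, so a = 67.233.
Then b = (109.4 − 0.46·67.233) / 0.06 = 1307.881.

67.23 kg diammonium phosphate, 1307.88 kg product B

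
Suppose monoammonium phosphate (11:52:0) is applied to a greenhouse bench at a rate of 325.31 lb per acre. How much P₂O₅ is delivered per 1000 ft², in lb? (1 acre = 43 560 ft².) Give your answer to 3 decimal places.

P₂O₅ per acre = 325.31 × 52% = 169.161 lb.
Convert to per 1000 ft²: 169.161 × 0.0229568 = 3.88341 lb.

3.883 lb P₂O₅ per thousand sq ft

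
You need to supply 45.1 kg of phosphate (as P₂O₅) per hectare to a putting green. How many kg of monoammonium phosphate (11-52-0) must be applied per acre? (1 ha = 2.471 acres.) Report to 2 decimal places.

35.10 kg of product per acre

Product per hectare = 45.1 / 52% = 86.7308 kg.
Convert to per acre: 86.7308 × 0.404694 = 35.0995 kg.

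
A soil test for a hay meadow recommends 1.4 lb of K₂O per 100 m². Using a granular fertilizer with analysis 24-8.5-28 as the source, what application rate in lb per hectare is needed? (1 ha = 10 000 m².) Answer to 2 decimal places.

500.00 lb of product per hectare

Product per 100 m² = 1.4 / 28% = 5 lb.
Convert to per hectare: 5 × 100 = 500 lb.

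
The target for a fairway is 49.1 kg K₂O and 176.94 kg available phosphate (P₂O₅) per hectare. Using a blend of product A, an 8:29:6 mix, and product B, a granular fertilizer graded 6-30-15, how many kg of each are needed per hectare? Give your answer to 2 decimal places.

Let a = kg of product A, b = kg of product B (per hectare).
K₂O: 0.06·a + 0.15·b = 49.1
P₂O₅: 0.29·a + 0.3·b = 176.94
Eliminate b: (row1) − 0.15/0.3·(row2) → -0.085·a = -39.37, so a = 463.176.
Then b = (176.94 − 0.29·463.176) / 0.3 = 142.063.

463.18 kg product A, 142.06 kg product B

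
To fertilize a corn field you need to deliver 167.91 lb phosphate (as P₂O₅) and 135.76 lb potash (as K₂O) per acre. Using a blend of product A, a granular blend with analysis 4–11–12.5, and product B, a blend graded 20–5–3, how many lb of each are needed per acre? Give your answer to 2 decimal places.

With a, b = lb per acre of product A and product B:
P₂O₅: 0.11·a + 0.05·b = 167.91
K₂O: 0.125·a + 0.03·b = 135.76
Eliminate b: (row1) − 0.05/0.03·(row2) → -0.0983333·a = -58.3567, so a = 593.458.
Then b = (135.76 − 0.125·593.458) / 0.03 = 2052.593.

593.46 lb product A, 2052.59 lb product B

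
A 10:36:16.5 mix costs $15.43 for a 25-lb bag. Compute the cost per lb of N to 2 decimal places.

N in bag = 25 × 10% = 2.5 lb.
Cost per lb N = $15.43 / 2.5 = $6.1720.

$6.17 per lb N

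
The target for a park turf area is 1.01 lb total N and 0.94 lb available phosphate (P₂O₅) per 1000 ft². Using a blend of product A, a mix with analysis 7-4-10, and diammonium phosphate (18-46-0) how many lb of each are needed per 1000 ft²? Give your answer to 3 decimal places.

Let a = lb of product A, b = lb of diammonium phosphate (per 1000 ft²).
N: 0.07·a + 0.18·b = 1.01
P₂O₅: 0.04·a + 0.46·b = 0.94
Eliminate a: (row1) − 0.07/0.04·(row2) → -0.625·b = -0.635, so b = 1.016.
Back-substitute: a = (1.01 − 0.18·1.016) / 0.07 = 11.816.

11.816 lb product A, 1.016 lb diammonium phosphate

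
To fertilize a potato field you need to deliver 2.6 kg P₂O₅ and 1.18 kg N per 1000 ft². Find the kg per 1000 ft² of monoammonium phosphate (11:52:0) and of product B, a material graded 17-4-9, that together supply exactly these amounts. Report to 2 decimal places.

4.70 kg monoammonium phosphate, 3.90 kg product B

Per-1000 ft² balance (a = monoammonium phosphate, b = product B):
P₂O₅: 0.52·a + 0.04·b = 2.6
N: 0.11·a + 0.17·b = 1.18
Solving simultaneously: a = 4.7, b = 3.9.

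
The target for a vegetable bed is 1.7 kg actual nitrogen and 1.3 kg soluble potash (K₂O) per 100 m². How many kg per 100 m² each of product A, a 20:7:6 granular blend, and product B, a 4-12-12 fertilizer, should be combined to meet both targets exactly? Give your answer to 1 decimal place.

Let a = kg of product A, b = kg of product B (per 100 m²).
N: 0.2·a + 0.04·b = 1.7
K₂O: 0.06·a + 0.12·b = 1.3
From row1: a = (1.7 − 0.04·b) / 0.2.
Into row2: 0.06·(1.7 − 0.04·b)/0.2 + 0.12·b = 1.3 → b = 7.31481, a = 7.03704.

7.0 kg product A, 7.3 kg product B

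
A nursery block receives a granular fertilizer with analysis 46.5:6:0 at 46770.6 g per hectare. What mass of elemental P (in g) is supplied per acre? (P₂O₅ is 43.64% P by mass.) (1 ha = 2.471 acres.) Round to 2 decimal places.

P₂O₅ per hectare = 46770.6 × 6% = 2806.24 g.
Elemental P = 2806.24 × 0.4364 = 1224.64 g per hectare.
Convert to per acre: 1224.64 × 0.404694 = 495.606 g.

495.61 g P per acre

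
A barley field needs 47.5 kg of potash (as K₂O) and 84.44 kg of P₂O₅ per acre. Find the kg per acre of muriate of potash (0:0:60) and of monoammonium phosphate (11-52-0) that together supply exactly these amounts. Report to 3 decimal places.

79.167 kg muriate of potash, 162.385 kg monoammonium phosphate

With a, b = kg per acre of muriate of potash and monoammonium phosphate:
K₂O: 0.6·a + 0·b = 47.5
P₂O₅: 0·a + 0.52·b = 84.44
Solving simultaneously: a = 79.1667, b = 162.3846.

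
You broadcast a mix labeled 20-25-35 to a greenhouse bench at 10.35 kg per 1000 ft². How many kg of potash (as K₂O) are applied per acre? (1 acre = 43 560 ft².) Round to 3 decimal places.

K₂O per 1000 ft² = 10.35 × 35% = 3.6225 kg.
Convert to per acre: 3.6225 × 43.56 = 157.7961 kg.

157.796 kg K₂O per acre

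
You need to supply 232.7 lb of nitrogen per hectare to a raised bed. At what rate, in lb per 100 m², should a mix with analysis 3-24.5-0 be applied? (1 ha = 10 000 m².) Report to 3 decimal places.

77.567 lb of product per hundred sq m

Product per hectare = 232.7 / 3% = 7756.67 lb.
Convert to per 100 m²: 7756.67 × 0.01 = 77.5667 lb.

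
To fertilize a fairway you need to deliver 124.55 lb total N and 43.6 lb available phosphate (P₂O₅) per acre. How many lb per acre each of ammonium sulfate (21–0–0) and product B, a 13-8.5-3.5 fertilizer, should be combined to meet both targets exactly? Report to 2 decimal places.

275.56 lb ammonium sulfate, 512.94 lb product B

Let a = lb of ammonium sulfate, b = lb of product B (per acre).
N: 0.21·a + 0.13·b = 124.55
P₂O₅: 0·a + 0.085·b = 43.6
Solving simultaneously: a = 275.5602, b = 512.941.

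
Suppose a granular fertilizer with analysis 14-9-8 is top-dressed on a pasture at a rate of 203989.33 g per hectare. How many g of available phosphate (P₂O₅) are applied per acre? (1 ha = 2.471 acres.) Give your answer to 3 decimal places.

7429.802 g P₂O₅ per acre

P₂O₅ per hectare = 203989.33 × 9% = 18359 g.
Convert to per acre: 18359 × 0.404694 = 7429.8016 g.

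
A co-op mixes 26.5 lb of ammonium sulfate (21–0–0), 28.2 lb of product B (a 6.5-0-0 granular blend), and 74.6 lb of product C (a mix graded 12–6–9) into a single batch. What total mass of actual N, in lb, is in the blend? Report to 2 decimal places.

N mass = 21%×26.5 + 6.5%×28.2 + 12%×74.6 = 16.35 lb.

16.35 lb N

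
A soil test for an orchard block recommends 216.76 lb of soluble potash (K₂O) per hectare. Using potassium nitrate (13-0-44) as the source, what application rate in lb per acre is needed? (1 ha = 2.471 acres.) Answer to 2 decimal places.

Product per hectare = 216.76 / 44% = 492.636 lb.
Convert to per acre: 492.636 × 0.404694 = 199.367 lb.

199.37 lb of product per acre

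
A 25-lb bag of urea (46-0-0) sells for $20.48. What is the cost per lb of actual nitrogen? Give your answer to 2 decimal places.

N in bag = 25 × 46% = 11.5 lb.
Cost per lb N = $20.48 / 11.5 = $1.7809.

$1.78 per lb N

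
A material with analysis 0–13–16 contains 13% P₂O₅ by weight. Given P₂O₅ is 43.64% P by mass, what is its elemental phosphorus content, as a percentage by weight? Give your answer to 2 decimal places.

5.67% P

%P = 13 × 0.4364 = 5.6732%.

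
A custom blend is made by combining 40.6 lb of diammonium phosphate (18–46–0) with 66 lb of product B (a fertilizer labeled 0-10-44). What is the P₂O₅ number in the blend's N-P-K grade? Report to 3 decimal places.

23.711% P₂O₅

Total mass = 40.6 + 66 = 106.6 lb.
P₂O₅ mass = 46%×40.6 + 10%×66 = 25.276 lb.
% P₂O₅ = 25.276 / 106.6 = 23.7111%.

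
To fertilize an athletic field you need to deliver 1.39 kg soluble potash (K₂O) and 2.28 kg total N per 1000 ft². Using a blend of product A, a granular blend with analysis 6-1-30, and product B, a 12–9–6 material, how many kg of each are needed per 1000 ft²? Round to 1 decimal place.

With a, b = kg per 1000 ft² of product A and product B:
K₂O: 0.3·a + 0.06·b = 1.39
N: 0.06·a + 0.12·b = 2.28
Eliminate b: (row1) − 0.06/0.12·(row2) → 0.27·a = 0.25, so a = 0.925926.
Then b = (2.28 − 0.06·0.925926) / 0.12 = 18.537.

0.9 kg product A, 18.5 kg product B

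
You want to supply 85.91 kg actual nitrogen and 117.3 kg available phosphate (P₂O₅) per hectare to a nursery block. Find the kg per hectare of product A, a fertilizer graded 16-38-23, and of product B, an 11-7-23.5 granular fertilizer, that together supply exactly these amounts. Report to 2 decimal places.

225.14 kg product A, 453.52 kg product B

With a, b = kg per hectare of product A and product B:
N: 0.16·a + 0.11·b = 85.91
P₂O₅: 0.38·a + 0.07·b = 117.3
Eliminate a: (row1) − 0.16/0.38·(row2) → 0.0805263·b = 36.5205, so b = 453.523.
Back-substitute: a = (85.91 − 0.11·453.523) / 0.16 = 225.141.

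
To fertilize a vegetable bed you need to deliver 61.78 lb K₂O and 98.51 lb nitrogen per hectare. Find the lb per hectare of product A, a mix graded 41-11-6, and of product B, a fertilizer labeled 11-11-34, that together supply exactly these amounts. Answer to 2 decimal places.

201.04 lb product A, 146.23 lb product B

Per-hectare balance (a = product A, b = product B):
K₂O: 0.06·a + 0.34·b = 61.78
N: 0.41·a + 0.11·b = 98.51
Solving simultaneously: a = 201.036, b = 146.229.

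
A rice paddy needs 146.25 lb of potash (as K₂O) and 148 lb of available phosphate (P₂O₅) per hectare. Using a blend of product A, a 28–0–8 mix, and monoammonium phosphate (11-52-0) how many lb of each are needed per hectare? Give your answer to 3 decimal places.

With a, b = lb per hectare of product A and monoammonium phosphate:
K₂O: 0.08·a + 0·b = 146.25
P₂O₅: 0·a + 0.52·b = 148
Solving simultaneously: a = 1828.125, b = 284.6154.

1828.125 lb product A, 284.615 lb monoammonium phosphate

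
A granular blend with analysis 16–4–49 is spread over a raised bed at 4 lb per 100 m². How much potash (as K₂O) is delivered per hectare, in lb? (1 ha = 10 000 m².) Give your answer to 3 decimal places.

196.000 lb K₂O per hectare

K₂O per 100 m² = 4 × 49% = 1.96 lb.
Convert to per hectare: 1.96 × 100 = 196 lb.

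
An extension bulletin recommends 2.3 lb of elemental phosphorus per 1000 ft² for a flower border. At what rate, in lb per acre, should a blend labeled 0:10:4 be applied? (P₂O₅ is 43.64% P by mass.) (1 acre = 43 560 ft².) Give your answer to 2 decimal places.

As P₂O₅: 2.3 / 0.4364 = 5.27039 lb per 1000 ft².
Product per 1000 ft² = 5.27039 / 10% = 52.7039 lb.
Convert to per acre: 52.7039 × 43.56 = 2295.784 lb.

2295.78 lb of product per acre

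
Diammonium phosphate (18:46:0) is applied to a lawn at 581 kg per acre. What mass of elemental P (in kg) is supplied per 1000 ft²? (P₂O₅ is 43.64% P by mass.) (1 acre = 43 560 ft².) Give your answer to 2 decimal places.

P₂O₅ per acre = 581 × 46% = 267.26 kg.
Elemental P = 267.26 × 0.4364 = 116.632 kg per acre.
Convert to per 1000 ft²: 116.632 × 0.0229568 = 2.67751 kg.

2.68 kg P per thousand sq ft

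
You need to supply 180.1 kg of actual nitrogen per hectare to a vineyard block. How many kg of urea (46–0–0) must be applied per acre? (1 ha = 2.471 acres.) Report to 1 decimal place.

158.4 kg of product per acre

Product per hectare = 180.1 / 46% = 391.522 kg.
Convert to per acre: 391.522 × 0.404694 = 158.447 kg.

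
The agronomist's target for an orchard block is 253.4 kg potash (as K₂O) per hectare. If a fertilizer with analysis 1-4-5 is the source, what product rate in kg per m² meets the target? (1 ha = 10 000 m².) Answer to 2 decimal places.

Product per hectare = 253.4 / 5% = 5068 kg.
Convert to per m²: 5068 × 0.0001 = 0.5068 kg.

0.51 kg of product per sq m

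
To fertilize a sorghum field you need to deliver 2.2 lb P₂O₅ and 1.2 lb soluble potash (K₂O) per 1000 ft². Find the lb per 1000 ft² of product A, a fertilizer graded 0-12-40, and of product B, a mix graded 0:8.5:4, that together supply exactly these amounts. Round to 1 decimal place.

0.5 lb product A, 25.2 lb product B

Per-1000 ft² balance (a = product A, b = product B):
P₂O₅: 0.12·a + 0.085·b = 2.2
K₂O: 0.4·a + 0.04·b = 1.2
Eliminate b: (row1) − 0.085/0.04·(row2) → -0.73·a = -0.35, so a = 0.479452.
Then b = (1.2 − 0.4·0.479452) / 0.04 = 25.2055.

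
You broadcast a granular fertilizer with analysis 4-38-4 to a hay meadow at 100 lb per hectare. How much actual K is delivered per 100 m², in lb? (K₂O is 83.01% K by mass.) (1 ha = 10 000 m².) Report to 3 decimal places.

K₂O per hectare = 100 × 4% = 4 lb.
Elemental K = 4 × 0.8301 = 3.3204 lb per hectare.
Convert to per 100 m²: 3.3204 × 0.01 = 0.033204 lb.

0.033 lb K per hundred sq m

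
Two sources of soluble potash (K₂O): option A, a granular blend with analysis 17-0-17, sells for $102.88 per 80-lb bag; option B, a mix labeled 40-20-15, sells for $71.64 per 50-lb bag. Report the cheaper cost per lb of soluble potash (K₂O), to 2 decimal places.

$7.56 per lb K₂O (option A)

option A: K₂O per bag = 80 × 17% = 13.6 lb; cost = 102.88 / 13.6 = $7.5647/lb K₂O.
option B: K₂O per bag = 50 × 15% = 7.5 lb; cost = 71.64 / 7.5 = $9.5520/lb K₂O.
option A is cheaper.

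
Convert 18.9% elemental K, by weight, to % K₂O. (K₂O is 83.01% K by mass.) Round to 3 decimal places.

22.768% K₂O

%K₂O = 18.9 / 0.8301 = 22.7683%.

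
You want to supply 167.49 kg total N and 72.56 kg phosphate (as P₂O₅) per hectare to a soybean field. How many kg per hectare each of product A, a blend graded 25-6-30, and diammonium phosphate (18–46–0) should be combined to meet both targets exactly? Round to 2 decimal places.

With a, b = kg per hectare of product A and diammonium phosphate:
N: 0.25·a + 0.18·b = 167.49
P₂O₅: 0.06·a + 0.46·b = 72.56
Solving simultaneously: a = 614.056, b = 77.6449.

614.06 kg product A, 77.64 kg diammonium phosphate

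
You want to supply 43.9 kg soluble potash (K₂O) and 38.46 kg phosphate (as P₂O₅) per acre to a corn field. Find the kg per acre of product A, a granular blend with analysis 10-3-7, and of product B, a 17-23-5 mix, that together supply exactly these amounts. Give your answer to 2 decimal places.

559.86 kg product A, 94.19 kg product B

Per-acre balance (a = product A, b = product B):
K₂O: 0.07·a + 0.05·b = 43.9
P₂O₅: 0.03·a + 0.23·b = 38.46
Eliminate b: (row1) − 0.05/0.23·(row2) → 0.0634783·a = 35.5391, so a = 559.863.
Then b = (38.46 − 0.03·559.863) / 0.23 = 94.1918.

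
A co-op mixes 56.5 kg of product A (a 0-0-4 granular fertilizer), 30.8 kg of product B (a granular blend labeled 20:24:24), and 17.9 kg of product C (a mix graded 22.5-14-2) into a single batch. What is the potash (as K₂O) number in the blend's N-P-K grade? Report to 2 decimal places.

9.52% K₂O

Total mass = 56.5 + 30.8 + 17.9 = 105.2 kg.
K₂O mass = 4%×56.5 + 24%×30.8 + 2%×17.9 = 10.01 kg.
% K₂O = 10.01 / 105.2 = 9.51521%.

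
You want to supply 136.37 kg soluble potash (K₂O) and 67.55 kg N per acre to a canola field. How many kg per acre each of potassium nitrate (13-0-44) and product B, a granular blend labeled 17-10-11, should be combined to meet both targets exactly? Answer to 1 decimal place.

Let a = kg of potassium nitrate, b = kg of product B (per acre).
K₂O: 0.44·a + 0.11·b = 136.37
N: 0.13·a + 0.17·b = 67.55
Eliminate b: (row1) − 0.11/0.17·(row2) → 0.355882·a = 92.6612, so a = 260.37.
Then b = (67.55 − 0.13·260.37) / 0.17 = 198.246.

260.4 kg potassium nitrate, 198.2 kg product B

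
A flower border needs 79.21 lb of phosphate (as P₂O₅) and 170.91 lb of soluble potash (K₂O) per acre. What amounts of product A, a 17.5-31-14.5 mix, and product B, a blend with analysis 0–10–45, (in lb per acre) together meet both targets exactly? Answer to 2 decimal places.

148.43 lb product A, 331.97 lb product B

Per-acre balance (a = product A, b = product B):
P₂O₅: 0.31·a + 0.1·b = 79.21
K₂O: 0.145·a + 0.45·b = 170.91
Eliminate a: (row1) − 0.31/0.145·(row2) → -0.862069·b = -286.184, so b = 331.973.
Back-substitute: a = (79.21 − 0.1·331.973) / 0.31 = 148.428.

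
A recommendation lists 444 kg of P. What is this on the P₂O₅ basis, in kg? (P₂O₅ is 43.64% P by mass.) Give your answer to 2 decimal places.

1017.42 kg P₂O₅

P₂O₅ = 444 / 0.4364 = 1017.415 kg.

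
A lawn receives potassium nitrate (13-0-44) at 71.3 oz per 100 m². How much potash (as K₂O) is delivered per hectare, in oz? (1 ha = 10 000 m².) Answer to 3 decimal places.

3137.200 oz K₂O per hectare

K₂O per 100 m² = 71.3 × 44% = 31.372 oz.
Convert to per hectare: 31.372 × 100 = 3137.2 oz.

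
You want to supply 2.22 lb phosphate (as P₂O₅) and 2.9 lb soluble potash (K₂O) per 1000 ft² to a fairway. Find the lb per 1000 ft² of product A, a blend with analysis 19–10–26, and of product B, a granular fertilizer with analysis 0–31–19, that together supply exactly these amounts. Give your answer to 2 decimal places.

7.75 lb product A, 4.66 lb product B

Per-1000 ft² balance (a = product A, b = product B):
P₂O₅: 0.1·a + 0.31·b = 2.22
K₂O: 0.26·a + 0.19·b = 2.9
Eliminate a: (row1) − 0.1/0.26·(row2) → 0.236923·b = 1.10462, so b = 4.66234.
Back-substitute: a = (2.22 − 0.31·4.66234) / 0.1 = 7.74675.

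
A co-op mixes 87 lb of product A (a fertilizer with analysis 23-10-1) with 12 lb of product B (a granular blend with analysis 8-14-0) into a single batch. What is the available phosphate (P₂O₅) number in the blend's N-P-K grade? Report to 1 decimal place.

10.5% P₂O₅

Total mass = 87 + 12 = 99 lb.
P₂O₅ mass = 10%×87 + 14%×12 = 10.38 lb.
% P₂O₅ = 10.38 / 99 = 10.4848%.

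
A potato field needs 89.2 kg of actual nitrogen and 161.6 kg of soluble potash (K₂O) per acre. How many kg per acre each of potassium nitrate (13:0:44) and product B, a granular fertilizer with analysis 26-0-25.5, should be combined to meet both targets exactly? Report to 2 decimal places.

Let a = kg of potassium nitrate, b = kg of product B (per acre).
N: 0.13·a + 0.26·b = 89.2
K₂O: 0.44·a + 0.255·b = 161.6
Solving simultaneously: a = 237.169, b = 224.492.

237.17 kg potassium nitrate, 224.49 kg product B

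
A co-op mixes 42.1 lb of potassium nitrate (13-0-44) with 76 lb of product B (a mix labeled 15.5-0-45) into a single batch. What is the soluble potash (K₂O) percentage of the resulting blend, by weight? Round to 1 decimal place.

44.6% K₂O

Total mass = 42.1 + 76 = 118.1 lb.
K₂O mass = 44%×42.1 + 45%×76 = 52.724 lb.
% K₂O = 52.724 / 118.1 = 44.6435%.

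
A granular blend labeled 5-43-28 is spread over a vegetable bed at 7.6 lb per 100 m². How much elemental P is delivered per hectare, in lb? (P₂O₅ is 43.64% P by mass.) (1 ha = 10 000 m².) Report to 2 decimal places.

142.62 lb P per hectare

P₂O₅ per 100 m² = 7.6 × 43% = 3.268 lb.
Elemental P = 3.268 × 0.4364 = 1.42616 lb per 100 m².
Convert to per hectare: 1.42616 × 100 = 142.616 lb.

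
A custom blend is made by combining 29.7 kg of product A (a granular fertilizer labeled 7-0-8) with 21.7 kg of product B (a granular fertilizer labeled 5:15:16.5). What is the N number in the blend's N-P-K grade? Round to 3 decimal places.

Total mass = 29.7 + 21.7 = 51.4 kg.
N mass = 7%×29.7 + 5%×21.7 = 3.164 kg.
% N = 3.164 / 51.4 = 6.15564%.

6.156% N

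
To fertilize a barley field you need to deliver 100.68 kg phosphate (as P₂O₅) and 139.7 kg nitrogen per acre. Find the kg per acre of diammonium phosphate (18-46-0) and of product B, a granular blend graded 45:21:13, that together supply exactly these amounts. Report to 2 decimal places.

94.38 kg diammonium phosphate, 272.69 kg product B

Per-acre balance (a = diammonium phosphate, b = product B):
P₂O₅: 0.46·a + 0.21·b = 100.68
N: 0.18·a + 0.45·b = 139.7
Eliminate b: (row1) − 0.21/0.45·(row2) → 0.376·a = 35.4867, so a = 94.3794.
Then b = (139.7 − 0.18·94.3794) / 0.45 = 272.693.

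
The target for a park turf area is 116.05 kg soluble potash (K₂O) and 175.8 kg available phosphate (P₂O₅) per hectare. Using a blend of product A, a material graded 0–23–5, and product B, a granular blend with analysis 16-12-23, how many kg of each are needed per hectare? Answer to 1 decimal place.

Let a = kg of product A, b = kg of product B (per hectare).
K₂O: 0.05·a + 0.23·b = 116.05
P₂O₅: 0.23·a + 0.12·b = 175.8
Eliminate b: (row1) − 0.23/0.12·(row2) → -0.390833·a = -220.9, so a = 565.203.
Then b = (175.8 − 0.23·565.203) / 0.12 = 381.695.

565.2 kg product A, 381.7 kg product B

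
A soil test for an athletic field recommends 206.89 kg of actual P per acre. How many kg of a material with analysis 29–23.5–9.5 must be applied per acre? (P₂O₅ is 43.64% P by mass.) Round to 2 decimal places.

As P₂O₅: 206.89 / 0.4364 = 474.083 kg per acre.
Product per acre = 474.083 / 23.5% = 2017.376 kg.

2017.38 kg of product per acre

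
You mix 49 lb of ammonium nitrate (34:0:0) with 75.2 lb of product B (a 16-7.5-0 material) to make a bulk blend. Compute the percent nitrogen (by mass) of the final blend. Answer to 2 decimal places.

23.10% N

Total mass = 49 + 75.2 = 124.2 lb.
N mass = 34%×49 + 16%×75.2 = 28.692 lb.
% N = 28.692 / 124.2 = 23.1014%.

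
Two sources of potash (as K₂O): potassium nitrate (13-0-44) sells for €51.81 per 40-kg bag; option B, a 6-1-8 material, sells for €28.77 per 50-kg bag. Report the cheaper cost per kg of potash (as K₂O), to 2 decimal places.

potassium nitrate: K₂O per bag = 40 × 44% = 17.6 kg; cost = 51.81 / 17.6 = €2.9438/kg K₂O.
option B: K₂O per bag = 50 × 8% = 4 kg; cost = 28.77 / 4 = €7.1925/kg K₂O.
potassium nitrate is cheaper.

€2.94 per kg K₂O (potassium nitrate)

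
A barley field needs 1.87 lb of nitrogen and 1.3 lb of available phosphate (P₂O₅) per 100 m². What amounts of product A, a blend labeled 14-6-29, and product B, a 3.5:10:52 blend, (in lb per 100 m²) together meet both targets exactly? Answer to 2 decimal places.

Per-100 m² balance (a = product A, b = product B):
N: 0.14·a + 0.035·b = 1.87
P₂O₅: 0.06·a + 0.1·b = 1.3
From row1: a = (1.87 − 0.035·b) / 0.14.
Into row2: 0.06·(1.87 − 0.035·b)/0.14 + 0.1·b = 1.3 → b = 5.86555, a = 11.8908.

11.89 lb product A, 5.87 lb product B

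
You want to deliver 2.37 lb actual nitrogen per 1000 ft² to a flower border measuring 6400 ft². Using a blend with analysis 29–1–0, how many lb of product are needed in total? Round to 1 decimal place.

52.3 lb

Product per 1000 ft² = 2.37 / 29% = 8.17241 lb.
Total product = 8.17241 × 6400 / 1000 = 52.3034 lb.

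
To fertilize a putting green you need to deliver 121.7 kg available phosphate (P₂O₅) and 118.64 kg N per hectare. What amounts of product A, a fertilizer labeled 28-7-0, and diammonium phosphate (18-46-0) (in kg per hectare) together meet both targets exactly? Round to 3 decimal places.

With a, b = kg per hectare of product A and diammonium phosphate:
P₂O₅: 0.07·a + 0.46·b = 121.7
N: 0.28·a + 0.18·b = 118.64
Solving simultaneously: a = 281.1394, b = 221.7831.

281.139 kg product A, 221.783 kg diammonium phosphate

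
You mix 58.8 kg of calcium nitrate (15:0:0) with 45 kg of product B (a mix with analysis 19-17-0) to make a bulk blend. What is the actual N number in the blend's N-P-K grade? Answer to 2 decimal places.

16.73% N

Total mass = 58.8 + 45 = 103.8 kg.
N mass = 15%×58.8 + 19%×45 = 17.37 kg.
% N = 17.37 / 103.8 = 16.7341%.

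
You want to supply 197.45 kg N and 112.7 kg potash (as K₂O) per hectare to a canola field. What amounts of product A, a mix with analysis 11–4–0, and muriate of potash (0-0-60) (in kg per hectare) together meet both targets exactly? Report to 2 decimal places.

1795.00 kg product A, 187.83 kg muriate of potash

With a, b = kg per hectare of product A and muriate of potash:
N: 0.11·a + 0·b = 197.45
K₂O: 0·a + 0.6·b = 112.7
Solving simultaneously: a = 1795, b = 187.833.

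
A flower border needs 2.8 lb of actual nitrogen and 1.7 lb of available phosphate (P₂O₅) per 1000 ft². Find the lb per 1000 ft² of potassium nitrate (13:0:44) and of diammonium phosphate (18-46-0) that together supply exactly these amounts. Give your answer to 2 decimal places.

Let a = lb of potassium nitrate, b = lb of diammonium phosphate (per 1000 ft²).
N: 0.13·a + 0.18·b = 2.8
P₂O₅: 0·a + 0.46·b = 1.7
Solving simultaneously: a = 16.4214, b = 3.69565.

16.42 lb potassium nitrate, 3.70 lb diammonium phosphate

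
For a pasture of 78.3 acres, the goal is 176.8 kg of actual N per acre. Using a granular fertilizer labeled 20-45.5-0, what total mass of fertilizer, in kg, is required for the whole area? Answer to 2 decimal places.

Product per acre = 176.8 / 20% = 884 kg.
Total product = 884 × 78.3 = 69217.2 kg.

69217.20 kg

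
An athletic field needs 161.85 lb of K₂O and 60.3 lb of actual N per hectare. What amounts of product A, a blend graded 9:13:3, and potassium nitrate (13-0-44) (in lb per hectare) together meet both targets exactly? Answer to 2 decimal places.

153.82 lb product A, 357.35 lb potassium nitrate

With a, b = lb per hectare of product A and potassium nitrate:
K₂O: 0.03·a + 0.44·b = 161.85
N: 0.09·a + 0.13·b = 60.3
Eliminate b: (row1) − 0.44/0.13·(row2) → -0.274615·a = -42.2423, so a = 153.824.
Then b = (60.3 − 0.09·153.824) / 0.13 = 357.353.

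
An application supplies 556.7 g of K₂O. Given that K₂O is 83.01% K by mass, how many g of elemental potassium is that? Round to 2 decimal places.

K = 556.7 × 0.8301 = 462.117 g.

462.12 g K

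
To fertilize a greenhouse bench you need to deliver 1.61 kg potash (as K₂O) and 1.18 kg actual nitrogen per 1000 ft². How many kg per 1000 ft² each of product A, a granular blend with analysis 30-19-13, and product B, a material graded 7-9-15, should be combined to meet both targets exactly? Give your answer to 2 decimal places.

1.79 kg product A, 9.18 kg product B

Let a = kg of product A, b = kg of product B (per 1000 ft²).
K₂O: 0.13·a + 0.15·b = 1.61
N: 0.3·a + 0.07·b = 1.18
Eliminate b: (row1) − 0.15/0.07·(row2) → -0.512857·a = -0.918571, so a = 1.79109.
Then b = (1.18 − 0.3·1.79109) / 0.07 = 9.18106.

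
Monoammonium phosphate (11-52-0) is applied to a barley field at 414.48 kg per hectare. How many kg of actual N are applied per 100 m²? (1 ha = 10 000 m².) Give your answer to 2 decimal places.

nitrogen per hectare = 414.48 × 11% = 45.5928 kg.
Convert to per 100 m²: 45.5928 × 0.01 = 0.455928 kg.

0.46 kg N per hundred sq m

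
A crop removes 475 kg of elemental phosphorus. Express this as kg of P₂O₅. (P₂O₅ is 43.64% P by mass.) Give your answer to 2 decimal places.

1088.45 kg P₂O₅

P₂O₅ = 475 / 0.4364 = 1088.451 kg.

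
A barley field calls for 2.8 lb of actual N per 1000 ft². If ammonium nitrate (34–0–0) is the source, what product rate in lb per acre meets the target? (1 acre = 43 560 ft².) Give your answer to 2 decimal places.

Product per 1000 ft² = 2.8 / 34% = 8.23529 lb.
Convert to per acre: 8.23529 × 43.56 = 358.729 lb.

358.73 lb of product per acre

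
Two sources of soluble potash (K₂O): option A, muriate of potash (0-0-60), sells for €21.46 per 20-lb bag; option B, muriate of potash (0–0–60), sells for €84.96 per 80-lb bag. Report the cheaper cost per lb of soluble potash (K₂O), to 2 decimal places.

€1.77 per lb K₂O (option B)

option A: K₂O per bag = 20 × 60% = 12 lb; cost = 21.46 / 12 = €1.7883/lb K₂O.
option B: K₂O per bag = 80 × 60% = 48 lb; cost = 84.96 / 48 = €1.7700/lb K₂O.
option B is cheaper.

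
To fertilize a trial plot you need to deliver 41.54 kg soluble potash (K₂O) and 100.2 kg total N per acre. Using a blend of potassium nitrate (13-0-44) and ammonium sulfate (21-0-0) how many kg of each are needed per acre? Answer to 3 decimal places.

Per-acre balance (a = potassium nitrate, b = ammonium sulfate):
K₂O: 0.44·a + 0·b = 41.54
N: 0.13·a + 0.21·b = 100.2
Eliminate a: (row1) − 0.44/0.13·(row2) → -0.710769·b = -297.598, so b = 418.6991.
Back-substitute: a = (41.54 − 0·418.6991) / 0.44 = 94.4091.

94.409 kg potassium nitrate, 418.699 kg ammonium sulfate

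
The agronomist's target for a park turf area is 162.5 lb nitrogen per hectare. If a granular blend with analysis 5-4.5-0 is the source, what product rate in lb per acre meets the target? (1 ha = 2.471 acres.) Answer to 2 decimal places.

1315.26 lb of product per acre

Product per hectare = 162.5 / 5% = 3250 lb.
Convert to per acre: 3250 × 0.404694 = 1315.257 lb.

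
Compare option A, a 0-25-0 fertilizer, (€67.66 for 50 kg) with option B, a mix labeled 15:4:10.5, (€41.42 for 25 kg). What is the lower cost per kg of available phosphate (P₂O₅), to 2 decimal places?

€5.41 per kg P₂O₅ (option A)

option A: P₂O₅ per bag = 50 × 25% = 12.5 kg; cost = 67.66 / 12.5 = €5.4128/kg P₂O₅.
option B: P₂O₅ per bag = 25 × 4% = 1 kg; cost = 41.42 / 1 = €41.4200/kg P₂O₅.
option A is cheaper.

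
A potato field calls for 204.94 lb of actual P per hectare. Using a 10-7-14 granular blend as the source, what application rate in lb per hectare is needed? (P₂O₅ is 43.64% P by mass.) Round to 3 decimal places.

As P₂O₅: 204.94 / 0.4364 = 469.615 lb per hectare.
Product per hectare = 469.615 / 7% = 6708.7862 lb.

6708.786 lb of product per hectare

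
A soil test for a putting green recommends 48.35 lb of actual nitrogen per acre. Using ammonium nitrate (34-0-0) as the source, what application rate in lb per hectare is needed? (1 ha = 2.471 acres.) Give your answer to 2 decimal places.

351.39 lb of product per hectare

Product per acre = 48.35 / 34% = 142.206 lb.
Convert to per hectare: 142.206 × 2.471 = 351.391 lb.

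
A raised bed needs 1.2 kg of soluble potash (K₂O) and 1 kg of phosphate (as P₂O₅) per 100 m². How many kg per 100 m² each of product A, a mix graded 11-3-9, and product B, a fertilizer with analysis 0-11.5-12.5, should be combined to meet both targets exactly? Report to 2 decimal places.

Per-100 m² balance (a = product A, b = product B):
K₂O: 0.09·a + 0.125·b = 1.2
P₂O₅: 0.03·a + 0.115·b = 1
Eliminate a: (row1) − 0.09/0.03·(row2) → -0.22·b = -1.8, so b = 8.18182.
Back-substitute: a = (1.2 − 0.125·8.18182) / 0.09 = 1.9697.

1.97 kg product A, 8.18 kg product B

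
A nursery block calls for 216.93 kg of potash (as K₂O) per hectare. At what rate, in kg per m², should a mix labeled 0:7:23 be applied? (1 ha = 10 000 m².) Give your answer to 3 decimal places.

0.094 kg of product per sq m

Product per hectare = 216.93 / 23% = 943.174 kg.
Convert to per m²: 943.174 × 0.0001 = 0.0943174 kg.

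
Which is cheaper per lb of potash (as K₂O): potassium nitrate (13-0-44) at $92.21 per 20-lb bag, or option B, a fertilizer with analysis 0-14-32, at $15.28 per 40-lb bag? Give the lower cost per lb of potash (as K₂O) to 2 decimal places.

$1.19 per lb K₂O (option B)

potassium nitrate: K₂O per bag = 20 × 44% = 8.8 lb; cost = 92.21 / 8.8 = $10.4784/lb K₂O.
option B: K₂O per bag = 40 × 32% = 12.8 lb; cost = 15.28 / 12.8 = $1.1937/lb K₂O.
option B is cheaper.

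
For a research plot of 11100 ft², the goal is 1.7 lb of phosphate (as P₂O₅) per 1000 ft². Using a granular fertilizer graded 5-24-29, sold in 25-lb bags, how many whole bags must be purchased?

4 bags

Product per 1000 ft² = 1.7 / 24% = 7.08333 lb.
Total product = 7.08333 × 11100 / 1000 = 78.625 lb.
Bags = ⌈78.625 / 25⌉ = 4.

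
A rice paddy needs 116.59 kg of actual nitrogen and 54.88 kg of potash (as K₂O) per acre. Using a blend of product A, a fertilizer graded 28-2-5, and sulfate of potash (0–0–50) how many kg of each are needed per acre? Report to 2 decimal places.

416.39 kg product A, 68.12 kg sulfate of potash

With a, b = kg per acre of product A and sulfate of potash:
N: 0.28·a + 0·b = 116.59
K₂O: 0.05·a + 0.5·b = 54.88
Eliminate a: (row1) − 0.28/0.05·(row2) → -2.8·b = -190.738, so b = 68.1207.
Back-substitute: a = (116.59 − 0·68.1207) / 0.28 = 416.393.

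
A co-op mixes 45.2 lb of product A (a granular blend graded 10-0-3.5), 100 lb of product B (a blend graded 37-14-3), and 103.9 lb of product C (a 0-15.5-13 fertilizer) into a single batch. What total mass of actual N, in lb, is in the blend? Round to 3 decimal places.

N mass = 10%×45.2 + 37%×100 + 0%×103.9 = 41.52 lb.

41.520 lb N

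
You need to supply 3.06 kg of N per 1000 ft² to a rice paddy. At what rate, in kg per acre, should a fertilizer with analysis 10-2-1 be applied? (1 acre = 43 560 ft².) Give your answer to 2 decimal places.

1332.94 kg of product per acre

Product per 1000 ft² = 3.06 / 10% = 30.6 kg.
Convert to per acre: 30.6 × 43.56 = 1332.936 kg.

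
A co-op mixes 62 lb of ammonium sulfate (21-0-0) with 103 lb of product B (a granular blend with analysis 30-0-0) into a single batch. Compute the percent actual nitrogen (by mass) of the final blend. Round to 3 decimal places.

Total mass = 62 + 103 = 165 lb.
N mass = 21%×62 + 30%×103 = 43.92 lb.
% N = 43.92 / 165 = 26.6182%.

26.618% N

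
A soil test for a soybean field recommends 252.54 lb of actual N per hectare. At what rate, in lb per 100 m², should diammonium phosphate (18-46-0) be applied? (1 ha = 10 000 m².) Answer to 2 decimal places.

Product per hectare = 252.54 / 18% = 1403 lb.
Convert to per 100 m²: 1403 × 0.01 = 14.03 lb.

14.03 lb of product per hundred sq m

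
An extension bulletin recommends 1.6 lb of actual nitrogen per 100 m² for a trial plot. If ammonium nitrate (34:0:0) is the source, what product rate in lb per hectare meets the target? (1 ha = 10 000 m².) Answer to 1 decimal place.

470.6 lb of product per hectare

Product per 100 m² = 1.6 / 34% = 4.70588 lb.
Convert to per hectare: 4.70588 × 100 = 470.588 lb.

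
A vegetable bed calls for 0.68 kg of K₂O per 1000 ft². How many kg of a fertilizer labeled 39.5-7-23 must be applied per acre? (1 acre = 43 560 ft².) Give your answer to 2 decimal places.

Product per 1000 ft² = 0.68 / 23% = 2.95652 kg.
Convert to per acre: 2.95652 × 43.56 = 128.786 kg.

128.79 kg of product per acre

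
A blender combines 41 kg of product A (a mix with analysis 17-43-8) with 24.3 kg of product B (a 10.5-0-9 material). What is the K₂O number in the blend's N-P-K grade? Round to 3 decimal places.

8.372% K₂O

Total mass = 41 + 24.3 = 65.3 kg.
K₂O mass = 8%×41 + 9%×24.3 = 5.467 kg.
% K₂O = 5.467 / 65.3 = 8.37213%.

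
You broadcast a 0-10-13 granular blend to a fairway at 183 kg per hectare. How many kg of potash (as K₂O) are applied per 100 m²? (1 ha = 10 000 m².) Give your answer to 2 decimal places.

K₂O per hectare = 183 × 13% = 23.79 kg.
Convert to per 100 m²: 23.79 × 0.01 = 0.2379 kg.

0.24 kg K₂O per hundred sq m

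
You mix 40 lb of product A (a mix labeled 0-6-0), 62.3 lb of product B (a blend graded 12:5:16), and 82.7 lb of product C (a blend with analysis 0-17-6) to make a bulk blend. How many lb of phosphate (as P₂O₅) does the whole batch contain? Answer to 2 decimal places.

P₂O₅ mass = 6%×40 + 5%×62.3 + 17%×82.7 = 19.574 lb.

19.57 lb P₂O₅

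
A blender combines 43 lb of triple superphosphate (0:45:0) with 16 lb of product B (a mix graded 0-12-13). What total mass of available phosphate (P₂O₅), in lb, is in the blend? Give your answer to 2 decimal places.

21.27 lb P₂O₅

P₂O₅ mass = 45%×43 + 12%×16 = 21.27 lb.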